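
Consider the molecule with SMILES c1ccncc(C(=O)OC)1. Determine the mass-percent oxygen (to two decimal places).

23.33%

Atom tally by fragment:
  pyridine ring core → C:5 H:5 N:1
  (− 1 ring H displaced by substituents)
  + COOCH3 → C:2 H:3 O:2
Element totals:
  C: 7
  H: 7
  N: 1
  O: 2
Molecular formula: C7H7NO2.
Molar mass = 137.138 g/mol.
Mass from O: 2 × 15.999 = 31.998 g/mol.
%O = 31.998 / 137.138 × 100 = 23.33%.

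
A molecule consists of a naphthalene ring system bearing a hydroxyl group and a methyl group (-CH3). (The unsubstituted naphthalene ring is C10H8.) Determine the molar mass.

Atom tally by fragment:
  naphthalene ring system core → C:10 H:8
  (− 2 ring H displaced by substituents)
  + OH → O:1 H:1
  + CH3 → C:1 H:3
Element totals:
  C: 11
  H: 10
  O: 1
Molecular formula: C11H10O.
  M = 11(12.011) + 10(1.008) + 15.999
    = 132.121 + 10.080 + 15.999 = 158.200

158.20 g/mol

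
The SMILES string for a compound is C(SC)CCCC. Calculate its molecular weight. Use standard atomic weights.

118.24 g/mol

Atom tally by fragment:
  CH3SCH2 → C:2 H:5 S:1
  CH2 → C:1 H:2
  CH2 → C:1 H:2
  CH2 → C:1 H:2
  CH3 → C:1 H:3
Element totals:
  C: 6
  H: 14
  S: 1
Molecular formula: C6H14S.
  M = 6(12.011) + 14(1.008) + 32.06
    = 72.066 + 14.112 + 32.060 = 118.238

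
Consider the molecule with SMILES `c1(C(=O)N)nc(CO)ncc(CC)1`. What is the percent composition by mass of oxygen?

17.66%

Atom tally by fragment:
  pyrimidine ring core → C:4 H:4 N:2
  (− 3 ring H displaced by substituents)
  + CONH2 → C:1 H:2 O:1 N:1
  + CH2OH → C:1 H:3 O:1
  + C2H5 → C:2 H:5
Element totals:
  C: 8
  H: 11
  N: 3
  O: 2
Molecular formula: C8H11N3O2.
Molar mass = 181.195 g/mol.
Mass from O: 2 × 15.999 = 31.998 g/mol.
%O = 31.998 / 181.195 × 100 = 17.66%.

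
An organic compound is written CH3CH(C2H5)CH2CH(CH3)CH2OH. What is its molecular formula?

Atom tally by fragment:
  CH3 → C:1 H:3
  CH(C2H5) → C:3 H:6
  CH2 → C:1 H:2
  CH(CH3) → C:2 H:4
  CH2OH → C:1 H:3 O:1
Element totals:
  C: 8
  H: 18
  O: 1

C8H18O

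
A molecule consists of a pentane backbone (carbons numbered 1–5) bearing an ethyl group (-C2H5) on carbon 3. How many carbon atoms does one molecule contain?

Atom tally by fragment:
  CH3 → C:1 H:3
  CH2 → C:1 H:2
  CH(C2H5) → C:3 H:6
  CH2 → C:1 H:2
  CH3 → C:1 H:3
Element totals:
  C: 7
  H: 16

7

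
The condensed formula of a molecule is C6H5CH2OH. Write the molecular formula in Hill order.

Atom tally by fragment:
  benzene ring core → C:6 H:6
  (− 1 ring H displaced by substituents)
  + CH2OH → C:1 H:3 O:1
Element totals:
  C: 7
  H: 8
  O: 1

C7H8O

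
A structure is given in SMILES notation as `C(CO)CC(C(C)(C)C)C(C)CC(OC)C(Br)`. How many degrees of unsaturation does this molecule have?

0

Atom tally by fragment:
  HOCH2CH2 → C:2 H:5 O:1
  CH2 → C:1 H:2
  CH(C(CH3)3) → C:5 H:10
  CH(CH3) → C:2 H:4
  CH2 → C:1 H:2
  CH(OCH3) → C:2 H:4 O:1
  CH2Br → C:1 H:2 Br:1
Element totals:
  C: 14
  H: 29
  Br: 1
  O: 2
Molecular formula: C14H29BrO2.
DoU = (2C + 2 + N − H − X) / 2 = (2·14 + 2 + 0 − 29 − 1) / 2 = 0.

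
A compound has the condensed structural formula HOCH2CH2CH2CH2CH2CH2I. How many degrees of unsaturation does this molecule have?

Atom tally by fragment:
  HOCH2CH2 → C:2 H:5 O:1
  CH2 → C:1 H:2
  CH2 → C:1 H:2
  CH2 → C:1 H:2
  CH2I → C:1 H:2 I:1
Element totals:
  C: 6
  H: 13
  I: 1
  O: 1
Molecular formula: C6H13IO.
DoU = (2C + 2 + N − H − X) / 2 = (2·6 + 2 + 0 − 13 − 1) / 2 = 0.

0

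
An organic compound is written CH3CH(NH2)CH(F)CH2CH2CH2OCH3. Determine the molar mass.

Element totals:
  C: 7
  H: 16
  F: 1
  N: 1
  O: 1
Molecular formula: C7H16FNO.
  M = 7(12.011) + 16(1.008) + 18.998 + 14.007 + 15.999
    = 84.077 + 16.128 + 18.998 + 14.007 + 15.999 = 149.209

149.21 g/mol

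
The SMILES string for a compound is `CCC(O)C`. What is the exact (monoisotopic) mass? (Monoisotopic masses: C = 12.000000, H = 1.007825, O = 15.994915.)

Atom tally by fragment:
  CH3 → C:1 H:3
  CH2 → C:1 H:2
  CH(OH) → C:1 H:2 O:1
  CH3 → C:1 H:3
Element totals:
  C: 4
  H: 10
  O: 1
Molecular formula: C4H10O.
  M = 4(12.0) + 10(1.007825) + 15.994915
    = 48.000000 + 10.078250 + 15.994915 = 74.073165

74.0732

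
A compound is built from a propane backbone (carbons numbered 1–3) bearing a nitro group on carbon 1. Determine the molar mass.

Atom tally by fragment:
  O2NCH2 → C:1 H:2 N:1 O:2
  CH2 → C:1 H:2
  CH3 → C:1 H:3
Element totals:
  C: 3
  H: 7
  N: 1
  O: 2
Molecular formula: C3H7NO2.
  M = 3(12.011) + 7(1.008) + 14.007 + 2(15.999)
    = 36.033 + 7.056 + 14.007 + 31.998 = 89.094

89.09 g/mol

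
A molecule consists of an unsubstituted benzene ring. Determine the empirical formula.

Atom tally by fragment:
  benzene ring core → C:6 H:6
Element totals:
  C: 6
  H: 6
Molecular formula: C6H6.
gcd of subscripts = 6; dividing each by 6:
  C: 6/6 = 1
  H: 6/6 = 1

CH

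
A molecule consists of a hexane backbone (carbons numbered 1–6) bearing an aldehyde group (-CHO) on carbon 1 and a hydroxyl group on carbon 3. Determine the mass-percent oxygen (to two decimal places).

Atom tally by fragment:
  OHCCH2 → C:2 H:3 O:1
  CH2 → C:1 H:2
  CH(OH) → C:1 H:2 O:1
  CH2 → C:1 H:2
  CH2 → C:1 H:2
  CH3 → C:1 H:3
Element totals:
  C: 7
  H: 14
  O: 2
Molecular formula: C7H14O2.
Molar mass = 130.187 g/mol.
Mass from O: 2 × 15.999 = 31.998 g/mol.
%O = 31.998 / 130.187 × 100 = 24.58%.

24.58%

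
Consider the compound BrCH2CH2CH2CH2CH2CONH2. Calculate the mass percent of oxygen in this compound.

Atom tally by fragment:
  BrCH2 → C:1 H:2 Br:1
  CH2 → C:1 H:2
  CH2 → C:1 H:2
  CH2 → C:1 H:2
  CH2CONH2 → C:2 H:4 O:1 N:1
Element totals:
  C: 6
  H: 12
  Br: 1
  N: 1
  O: 1
Molecular formula: C6H12BrNO.
Molar mass = 194.072 g/mol.
Mass from O: 1 × 15.999 = 15.999 g/mol.
%O = 15.999 / 194.072 × 100 = 8.24%.

8.24%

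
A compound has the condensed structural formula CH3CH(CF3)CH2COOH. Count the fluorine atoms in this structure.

Element totals:
  C: 5
  H: 7
  F: 3
  O: 2

3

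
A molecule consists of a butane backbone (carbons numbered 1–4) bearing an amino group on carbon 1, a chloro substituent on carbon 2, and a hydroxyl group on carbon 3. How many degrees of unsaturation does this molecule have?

Atom tally by fragment:
  H2NCH2 → C:1 H:4 N:1
  CH(Cl) → C:1 H:1 Cl:1
  CH(OH) → C:1 H:2 O:1
  CH3 → C:1 H:3
Element totals:
  C: 4
  H: 10
  Cl: 1
  N: 1
  O: 1
Molecular formula: C4H10ClNO.
DoU = (2C + 2 + N − H − X) / 2 = (2·4 + 2 + 1 − 10 − 1) / 2 = 0.

0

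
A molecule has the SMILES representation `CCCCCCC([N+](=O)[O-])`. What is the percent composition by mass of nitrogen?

9.65%

Atom tally by fragment:
  CH3 → C:1 H:3
  CH2 → C:1 H:2
  CH2 → C:1 H:2
  CH2 → C:1 H:2
  CH2 → C:1 H:2
  CH2 → C:1 H:2
  CH2NO2 → C:1 H:2 N:1 O:2
Element totals:
  C: 7
  H: 15
  N: 1
  O: 2
Molecular formula: C7H15NO2.
Molar mass = 145.202 g/mol.
Mass from N: 1 × 14.007 = 14.007 g/mol.
%N = 14.007 / 145.202 × 100 = 9.65%.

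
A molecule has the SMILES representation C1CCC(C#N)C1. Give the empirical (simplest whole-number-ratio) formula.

C6H9N

Atom tally by fragment:
  cyclopentane ring core → C:5 H:10
  (− 1 ring H displaced by substituents)
  + CN → C:1 N:1
Element totals:
  C: 6
  H: 9
  N: 1
Molecular formula: C6H9N.
gcd of subscripts (6, 9, 1) = 1, so the empirical formula equals the molecular formula.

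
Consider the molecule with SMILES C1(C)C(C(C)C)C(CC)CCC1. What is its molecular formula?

C12H24

Atom tally by fragment:
  cyclohexane ring core → C:6 H:12
  (− 3 ring H displaced by substituents)
  + CH3 → C:1 H:3
  + CH(CH3)2 → C:3 H:7
  + C2H5 → C:2 H:5
Element totals:
  C: 12
  H: 24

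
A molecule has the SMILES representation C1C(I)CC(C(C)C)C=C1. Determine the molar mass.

Atom tally by fragment:
  cyclohexene ring core → C:6 H:10
  (− 2 ring H displaced by substituents)
  + I → I:1
  + CH(CH3)2 → C:3 H:7
Element totals:
  C: 9
  H: 15
  I: 1
Molecular formula: C9H15I.
  M = 9(12.011) + 15(1.008) + 126.904
    = 108.099 + 15.120 + 126.904 = 250.123

250.12 g/mol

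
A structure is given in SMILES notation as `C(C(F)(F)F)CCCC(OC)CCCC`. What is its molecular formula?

Atom tally by fragment:
  F3CCH2 → C:2 H:2 F:3
  CH2 → C:1 H:2
  CH2 → C:1 H:2
  CH2 → C:1 H:2
  CH(OCH3) → C:2 H:4 O:1
  CH2 → C:1 H:2
  CH2 → C:1 H:2
  CH2 → C:1 H:2
  CH3 → C:1 H:3
Element totals:
  C: 11
  H: 21
  F: 3
  O: 1

C11H21F3O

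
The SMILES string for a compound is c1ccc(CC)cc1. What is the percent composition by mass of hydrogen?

9.49%

Atom tally by fragment:
  benzene ring core → C:6 H:6
  (− 1 ring H displaced by substituents)
  + C2H5 → C:2 H:5
Element totals:
  C: 8
  H: 10
Molecular formula: C8H10.
Molar mass = 106.168 g/mol.
Mass from H: 10 × 1.008 = 10.080 g/mol.
%H = 10.080 / 106.168 × 100 = 9.49%.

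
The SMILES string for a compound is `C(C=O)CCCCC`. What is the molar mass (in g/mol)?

Atom tally by fragment:
  OHCCH2 → C:2 H:3 O:1
  CH2 → C:1 H:2
  CH2 → C:1 H:2
  CH2 → C:1 H:2
  CH2 → C:1 H:2
  CH3 → C:1 H:3
Element totals:
  C: 7
  H: 14
  O: 1
Molecular formula: C7H14O.
  M = 7(12.011) + 14(1.008) + 15.999
    = 84.077 + 14.112 + 15.999 = 114.188

114.19 g/mol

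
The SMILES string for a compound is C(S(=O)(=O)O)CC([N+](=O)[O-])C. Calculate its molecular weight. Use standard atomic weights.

Atom tally by fragment:
  HO3SCH2 → C:1 H:3 S:1 O:3
  CH2 → C:1 H:2
  CH(NO2) → C:1 H:1 N:1 O:2
  CH3 → C:1 H:3
Element totals:
  C: 4
  H: 9
  N: 1
  O: 5
  S: 1
Molecular formula: C4H9NO5S.
  M = 4(12.011) + 9(1.008) + 14.007 + 5(15.999) + 32.06
    = 48.044 + 9.072 + 14.007 + 79.995 + 32.060 = 183.178

183.18 g/mol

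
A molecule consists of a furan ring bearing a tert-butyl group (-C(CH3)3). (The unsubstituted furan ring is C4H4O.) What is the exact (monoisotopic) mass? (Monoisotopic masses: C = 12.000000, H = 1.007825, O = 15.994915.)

Atom tally by fragment:
  furan ring core → C:4 H:4 O:1
  (− 1 ring H displaced by substituents)
  + C(CH3)3 → C:4 H:9
Element totals:
  C: 8
  H: 12
  O: 1
Molecular formula: C8H12O.
  M = 8(12.0) + 12(1.007825) + 15.994915
    = 96.000000 + 12.093900 + 15.994915 = 124.088815

124.0888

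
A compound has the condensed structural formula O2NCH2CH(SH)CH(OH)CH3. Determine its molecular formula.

Atom tally by fragment:
  O2NCH2 → C:1 H:2 N:1 O:2
  CH(SH) → C:1 H:2 S:1
  CH(OH) → C:1 H:2 O:1
  CH3 → C:1 H:3
Element totals:
  C: 4
  H: 9
  N: 1
  O: 3
  S: 1

C4H9NO3S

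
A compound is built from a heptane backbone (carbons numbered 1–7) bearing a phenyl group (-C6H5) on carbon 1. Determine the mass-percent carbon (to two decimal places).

Atom tally by fragment:
  C6H5CH2 → C:7 H:7
  CH2 → C:1 H:2
  CH2 → C:1 H:2
  CH2 → C:1 H:2
  CH2 → C:1 H:2
  CH2 → C:1 H:2
  CH3 → C:1 H:3
Element totals:
  C: 13
  H: 20
Molecular formula: C13H20.
Molar mass = 176.303 g/mol.
Mass from C: 13 × 12.011 = 156.143 g/mol.
%C = 156.143 / 176.303 × 100 = 88.57%.

88.57%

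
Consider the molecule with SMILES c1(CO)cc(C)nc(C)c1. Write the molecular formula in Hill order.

Atom tally by fragment:
  pyridine ring core → C:5 H:5 N:1
  (− 3 ring H displaced by substituents)
  + CH2OH → C:1 H:3 O:1
  + CH3 → C:1 H:3
  + CH3 → C:1 H:3
Element totals:
  C: 8
  H: 11
  N: 1
  O: 1

C8H11NO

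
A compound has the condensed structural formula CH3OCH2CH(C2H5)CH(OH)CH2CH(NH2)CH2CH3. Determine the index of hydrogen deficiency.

0

Element totals:
  C: 10
  H: 23
  N: 1
  O: 2
Molecular formula: C10H23NO2.
DoU = (2C + 2 + N − H − X) / 2 = (2·10 + 2 + 1 − 23 − 0) / 2 = 0.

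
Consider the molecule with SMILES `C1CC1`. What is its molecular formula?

C3H6

Atom tally by fragment:
  cyclopropane ring core → C:3 H:6
Element totals:
  C: 3
  H: 6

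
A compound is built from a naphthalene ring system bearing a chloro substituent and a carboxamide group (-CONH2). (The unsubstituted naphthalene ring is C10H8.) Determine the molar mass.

205.64 g/mol

Atom tally by fragment:
  naphthalene ring system core → C:10 H:8
  (− 2 ring H displaced by substituents)
  + Cl → Cl:1
  + CONH2 → C:1 H:2 O:1 N:1
Element totals:
  C: 11
  H: 8
  Cl: 1
  N: 1
  O: 1
Molecular formula: C11H8ClNO.
  M = 11(12.011) + 8(1.008) + 35.45 + 14.007 + 15.999
    = 132.121 + 8.064 + 35.450 + 14.007 + 15.999 = 205.641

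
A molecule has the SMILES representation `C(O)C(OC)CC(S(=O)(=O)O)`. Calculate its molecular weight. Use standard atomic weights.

184.21 g/mol

Atom tally by fragment:
  HOCH2 → C:1 H:3 O:1
  CH(OCH3) → C:2 H:4 O:1
  CH2 → C:1 H:2
  CH2SO3H → C:1 H:3 S:1 O:3
Element totals:
  C: 5
  H: 12
  O: 5
  S: 1
Molecular formula: C5H12O5S.
  M = 5(12.011) + 12(1.008) + 5(15.999) + 32.06
    = 60.055 + 12.096 + 79.995 + 32.060 = 184.206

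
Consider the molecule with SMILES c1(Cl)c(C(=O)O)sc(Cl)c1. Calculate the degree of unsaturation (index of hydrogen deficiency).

4

Atom tally by fragment:
  thiophene ring core → C:4 H:4 S:1
  (− 3 ring H displaced by substituents)
  + Cl → Cl:1
  + COOH → C:1 H:1 O:2
  + Cl → Cl:1
Element totals:
  C: 5
  H: 2
  Cl: 2
  O: 2
  S: 1
Molecular formula: C5H2Cl2O2S.
DoU = (2C + 2 + N − H − X) / 2 = (2·5 + 2 + 0 − 2 − 2) / 2 = 4.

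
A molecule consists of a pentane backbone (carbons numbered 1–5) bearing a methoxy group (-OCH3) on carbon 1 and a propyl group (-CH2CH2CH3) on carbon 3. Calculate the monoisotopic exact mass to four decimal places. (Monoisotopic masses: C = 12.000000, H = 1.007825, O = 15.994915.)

Atom tally by fragment:
  CH3OCH2 → C:2 H:5 O:1
  CH2 → C:1 H:2
  CH(CH2CH2CH3) → C:4 H:8
  CH2 → C:1 H:2
  CH3 → C:1 H:3
Element totals:
  C: 9
  H: 20
  O: 1
Molecular formula: C9H20O.
  M = 9(12.0) + 20(1.007825) + 15.994915
    = 108.000000 + 20.156500 + 15.994915 = 144.151415

144.1514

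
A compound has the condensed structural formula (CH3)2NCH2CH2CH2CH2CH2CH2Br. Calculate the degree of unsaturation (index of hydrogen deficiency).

0

Element totals:
  C: 8
  H: 18
  Br: 1
  N: 1
Molecular formula: C8H18BrN.
DoU = (2C + 2 + N − H − X) / 2 = (2·8 + 2 + 1 − 18 − 1) / 2 = 0.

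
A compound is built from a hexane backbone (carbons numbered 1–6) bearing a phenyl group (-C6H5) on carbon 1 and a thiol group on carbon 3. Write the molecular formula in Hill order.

C12H18S

Atom tally by fragment:
  C6H5CH2 → C:7 H:7
  CH2 → C:1 H:2
  CH(SH) → C:1 H:2 S:1
  CH2 → C:1 H:2
  CH2 → C:1 H:2
  CH3 → C:1 H:3
Element totals:
  C: 12
  H: 18
  S: 1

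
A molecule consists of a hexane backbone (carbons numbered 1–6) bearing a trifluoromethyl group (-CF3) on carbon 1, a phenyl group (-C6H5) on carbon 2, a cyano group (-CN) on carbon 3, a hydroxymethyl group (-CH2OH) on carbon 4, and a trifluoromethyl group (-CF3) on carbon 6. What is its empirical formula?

Atom tally by fragment:
  F3CCH2 → C:2 H:2 F:3
  CH(C6H5) → C:7 H:6
  CH(CN) → C:2 H:1 N:1
  CH(CH2OH) → C:2 H:4 O:1
  CH2 → C:1 H:2
  CH2CF3 → C:2 H:2 F:3
Element totals:
  C: 16
  H: 17
  F: 6
  N: 1
  O: 1
Molecular formula: C16H17F6NO.
gcd of subscripts (16, 6, 17, 1, 1) = 1, so the empirical formula equals the molecular formula.

C16H17F6NO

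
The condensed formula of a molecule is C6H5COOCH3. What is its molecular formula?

C8H8O2

Atom tally by fragment:
  benzene ring core → C:6 H:6
  (− 1 ring H displaced by substituents)
  + COOCH3 → C:2 H:3 O:2
Element totals:
  C: 8
  H: 8
  O: 2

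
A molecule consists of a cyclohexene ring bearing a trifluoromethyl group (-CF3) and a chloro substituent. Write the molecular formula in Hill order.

C7H8ClF3

Atom tally by fragment:
  cyclohexene ring core → C:6 H:10
  (− 2 ring H displaced by substituents)
  + CF3 → C:1 F:3
  + Cl → Cl:1
Element totals:
  C: 7
  H: 8
  Cl: 1
  F: 3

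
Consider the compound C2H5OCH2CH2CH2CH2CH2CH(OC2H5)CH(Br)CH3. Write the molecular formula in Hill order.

C12H25BrO2

Atom tally by fragment:
  C2H5OCH2 → C:3 H:7 O:1
  CH2 → C:1 H:2
  CH2 → C:1 H:2
  CH2 → C:1 H:2
  CH2 → C:1 H:2
  CH(OC2H5) → C:3 H:6 O:1
  CH(Br) → C:1 H:1 Br:1
  CH3 → C:1 H:3
Element totals:
  C: 12
  H: 25
  Br: 1
  O: 2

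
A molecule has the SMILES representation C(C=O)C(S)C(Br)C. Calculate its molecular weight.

Atom tally by fragment:
  OHCCH2 → C:2 H:3 O:1
  CH(SH) → C:1 H:2 S:1
  CH(Br) → C:1 H:1 Br:1
  CH3 → C:1 H:3
Element totals:
  C: 5
  H: 9
  Br: 1
  O: 1
  S: 1
Molecular formula: C5H9BrOS.
  M = 5(12.011) + 9(1.008) + 79.904 + 15.999 + 32.06
    = 60.055 + 9.072 + 79.904 + 15.999 + 32.060 = 197.090

197.09 g/mol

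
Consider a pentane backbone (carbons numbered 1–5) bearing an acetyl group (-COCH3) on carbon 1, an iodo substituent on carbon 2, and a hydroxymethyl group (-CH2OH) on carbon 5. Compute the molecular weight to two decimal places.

Atom tally by fragment:
  CH3COCH2 → C:3 H:5 O:1
  CH(I) → C:1 H:1 I:1
  CH2 → C:1 H:2
  CH2 → C:1 H:2
  CH2CH2OH → C:2 H:5 O:1
Element totals:
  C: 8
  H: 15
  I: 1
  O: 2
Molecular formula: C8H15IO2.
  M = 8(12.011) + 15(1.008) + 126.904 + 2(15.999)
    = 96.088 + 15.120 + 126.904 + 31.998 = 270.110

270.11 g/mol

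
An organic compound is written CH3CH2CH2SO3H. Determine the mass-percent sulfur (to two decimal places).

Atom tally by fragment:
  CH3 → C:1 H:3
  CH2 → C:1 H:2
  CH2SO3H → C:1 H:3 S:1 O:3
Element totals:
  C: 3
  H: 8
  O: 3
  S: 1
Molecular formula: C3H8O3S.
Molar mass = 124.154 g/mol.
Mass from S: 1 × 32.06 = 32.060 g/mol.
%S = 32.060 / 124.154 × 100 = 25.82%.

25.82%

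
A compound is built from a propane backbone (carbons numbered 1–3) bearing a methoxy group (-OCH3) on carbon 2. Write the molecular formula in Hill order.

C4H10O

Atom tally by fragment:
  CH3 → C:1 H:3
  CH(OCH3) → C:2 H:4 O:1
  CH3 → C:1 H:3
Element totals:
  C: 4
  H: 10
  O: 1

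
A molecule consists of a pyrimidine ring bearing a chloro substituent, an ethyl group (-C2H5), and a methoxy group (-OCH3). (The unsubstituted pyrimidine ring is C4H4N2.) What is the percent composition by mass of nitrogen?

16.23%

Atom tally by fragment:
  pyrimidine ring core → C:4 H:4 N:2
  (− 3 ring H displaced by substituents)
  + Cl → Cl:1
  + C2H5 → C:2 H:5
  + OCH3 → C:1 H:3 O:1
Element totals:
  C: 7
  H: 9
  Cl: 1
  N: 2
  O: 1
Molecular formula: C7H9ClN2O.
Molar mass = 172.612 g/mol.
Mass from N: 2 × 14.007 = 28.014 g/mol.
%N = 28.014 / 172.612 × 100 = 16.23%.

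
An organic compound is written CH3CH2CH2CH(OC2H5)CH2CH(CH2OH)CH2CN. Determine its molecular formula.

C11H21NO2

Atom tally by fragment:
  CH3 → C:1 H:3
  CH2 → C:1 H:2
  CH2 → C:1 H:2
  CH(OC2H5) → C:3 H:6 O:1
  CH2 → C:1 H:2
  CH(CH2OH) → C:2 H:4 O:1
  CH2CN → C:2 H:2 N:1
Element totals:
  C: 11
  H: 21
  N: 1
  O: 2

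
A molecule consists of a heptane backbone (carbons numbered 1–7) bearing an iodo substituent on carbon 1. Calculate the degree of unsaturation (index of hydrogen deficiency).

Atom tally by fragment:
  ICH2 → C:1 H:2 I:1
  CH2 → C:1 H:2
  CH2 → C:1 H:2
  CH2 → C:1 H:2
  CH2 → C:1 H:2
  CH2 → C:1 H:2
  CH3 → C:1 H:3
Element totals:
  C: 7
  H: 15
  I: 1
Molecular formula: C7H15I.
DoU = (2C + 2 + N − H − X) / 2 = (2·7 + 2 + 0 − 15 − 1) / 2 = 0.

0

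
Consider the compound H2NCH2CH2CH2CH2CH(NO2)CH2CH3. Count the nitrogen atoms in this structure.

2

Atom tally by fragment:
  H2NCH2 → C:1 H:4 N:1
  CH2 → C:1 H:2
  CH2 → C:1 H:2
  CH2 → C:1 H:2
  CH(NO2) → C:1 H:1 N:1 O:2
  CH2 → C:1 H:2
  CH3 → C:1 H:3
Element totals:
  C: 7
  H: 16
  N: 2
  O: 2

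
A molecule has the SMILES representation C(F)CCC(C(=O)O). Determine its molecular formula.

C5H9FO2

Atom tally by fragment:
  FCH2 → C:1 H:2 F:1
  CH2 → C:1 H:2
  CH2 → C:1 H:2
  CH2COOH → C:2 H:3 O:2
Element totals:
  C: 5
  H: 9
  F: 1
  O: 2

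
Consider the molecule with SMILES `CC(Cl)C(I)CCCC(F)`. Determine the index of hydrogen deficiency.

Atom tally by fragment:
  CH3 → C:1 H:3
  CH(Cl) → C:1 H:1 Cl:1
  CH(I) → C:1 H:1 I:1
  CH2 → C:1 H:2
  CH2 → C:1 H:2
  CH2 → C:1 H:2
  CH2F → C:1 H:2 F:1
Element totals:
  C: 7
  H: 13
  Cl: 1
  F: 1
  I: 1
Molecular formula: C7H13ClFI.
DoU = (2C + 2 + N − H − X) / 2 = (2·7 + 2 + 0 − 13 − 3) / 2 = 0.

0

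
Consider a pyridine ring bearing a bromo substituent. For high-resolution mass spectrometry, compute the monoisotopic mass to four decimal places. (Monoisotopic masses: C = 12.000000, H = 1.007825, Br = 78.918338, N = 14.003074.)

Atom tally by fragment:
  pyridine ring core → C:5 H:5 N:1
  (− 1 ring H displaced by substituents)
  + Br → Br:1
Element totals:
  C: 5
  H: 4
  Br: 1
  N: 1
Molecular formula: C5H4BrN.
  M = 5(12.0) + 4(1.007825) + 78.918338 + 14.003074
    = 60.000000 + 4.031300 + 78.918338 + 14.003074 = 156.952712

156.9527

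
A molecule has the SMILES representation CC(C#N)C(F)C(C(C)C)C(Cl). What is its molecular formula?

Atom tally by fragment:
  CH3 → C:1 H:3
  CH(CN) → C:2 H:1 N:1
  CH(F) → C:1 H:1 F:1
  CH(CH(CH3)2) → C:4 H:8
  CH2Cl → C:1 H:2 Cl:1
Element totals:
  C: 9
  H: 15
  Cl: 1
  F: 1
  N: 1

C9H15ClFN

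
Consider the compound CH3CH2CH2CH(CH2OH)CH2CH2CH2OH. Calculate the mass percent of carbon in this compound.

Element totals:
  C: 8
  H: 18
  O: 2
Molecular formula: C8H18O2.
Molar mass = 146.230 g/mol.
Mass from C: 8 × 12.011 = 96.088 g/mol.
%C = 96.088 / 146.230 × 100 = 65.71%.

65.71%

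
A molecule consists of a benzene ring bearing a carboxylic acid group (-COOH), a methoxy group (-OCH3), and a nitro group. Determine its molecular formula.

Atom tally by fragment:
  benzene ring core → C:6 H:6
  (− 3 ring H displaced by substituents)
  + COOH → C:1 H:1 O:2
  + OCH3 → C:1 H:3 O:1
  + NO2 → N:1 O:2
Element totals:
  C: 8
  H: 7
  N: 1
  O: 5

C8H7NO5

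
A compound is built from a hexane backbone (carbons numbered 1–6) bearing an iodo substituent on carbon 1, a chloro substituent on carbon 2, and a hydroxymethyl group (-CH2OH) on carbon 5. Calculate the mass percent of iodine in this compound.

45.89%

Atom tally by fragment:
  ICH2 → C:1 H:2 I:1
  CH(Cl) → C:1 H:1 Cl:1
  CH2 → C:1 H:2
  CH2 → C:1 H:2
  CH(CH2OH) → C:2 H:4 O:1
  CH3 → C:1 H:3
Element totals:
  C: 7
  H: 14
  Cl: 1
  I: 1
  O: 1
Molecular formula: C7H14ClIO.
Molar mass = 276.542 g/mol.
Mass from I: 1 × 126.904 = 126.904 g/mol.
%I = 126.904 / 276.542 × 100 = 45.89%.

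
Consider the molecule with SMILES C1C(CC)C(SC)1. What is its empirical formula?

Atom tally by fragment:
  cyclopropane ring core → C:3 H:6
  (− 2 ring H displaced by substituents)
  + C2H5 → C:2 H:5
  + SCH3 → C:1 H:3 S:1
Element totals:
  C: 6
  H: 12
  S: 1
Molecular formula: C6H12S.
gcd of subscripts (6, 12, 1) = 1, so the empirical formula equals the molecular formula.

C6H12S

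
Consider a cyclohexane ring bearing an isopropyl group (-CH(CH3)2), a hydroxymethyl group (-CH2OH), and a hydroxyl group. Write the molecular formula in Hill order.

C10H20O2

Atom tally by fragment:
  cyclohexane ring core → C:6 H:12
  (− 3 ring H displaced by substituents)
  + CH(CH3)2 → C:3 H:7
  + CH2OH → C:1 H:3 O:1
  + OH → O:1 H:1
Element totals:
  C: 10
  H: 20
  O: 2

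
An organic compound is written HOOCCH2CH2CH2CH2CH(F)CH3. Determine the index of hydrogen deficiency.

1

Atom tally by fragment:
  HOOCCH2 → C:2 H:3 O:2
  CH2 → C:1 H:2
  CH2 → C:1 H:2
  CH2 → C:1 H:2
  CH(F) → C:1 H:1 F:1
  CH3 → C:1 H:3
Element totals:
  C: 7
  H: 13
  F: 1
  O: 2
Molecular formula: C7H13FO2.
DoU = (2C + 2 + N − H − X) / 2 = (2·7 + 2 + 0 − 13 − 1) / 2 = 1.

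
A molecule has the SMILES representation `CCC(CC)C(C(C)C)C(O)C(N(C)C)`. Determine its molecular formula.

Atom tally by fragment:
  CH3 → C:1 H:3
  CH2 → C:1 H:2
  CH(C2H5) → C:3 H:6
  CH(CH(CH3)2) → C:4 H:8
  CH(OH) → C:1 H:2 O:1
  CH2N(CH3)2 → C:3 H:8 N:1
Element totals:
  C: 13
  H: 29
  N: 1
  O: 1

C13H29NO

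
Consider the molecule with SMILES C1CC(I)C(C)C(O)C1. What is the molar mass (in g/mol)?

Atom tally by fragment:
  cyclohexane ring core → C:6 H:12
  (− 3 ring H displaced by substituents)
  + I → I:1
  + CH3 → C:1 H:3
  + OH → O:1 H:1
Element totals:
  C: 7
  H: 13
  I: 1
  O: 1
Molecular formula: C7H13IO.
  M = 7(12.011) + 13(1.008) + 126.904 + 15.999
    = 84.077 + 13.104 + 126.904 + 15.999 = 240.084

240.08 g/mol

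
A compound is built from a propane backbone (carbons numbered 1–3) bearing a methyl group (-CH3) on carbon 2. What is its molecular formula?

C4H10

Atom tally by fragment:
  CH3 → C:1 H:3
  CH(CH3) → C:2 H:4
  CH3 → C:1 H:3
Element totals:
  C: 4
  H: 10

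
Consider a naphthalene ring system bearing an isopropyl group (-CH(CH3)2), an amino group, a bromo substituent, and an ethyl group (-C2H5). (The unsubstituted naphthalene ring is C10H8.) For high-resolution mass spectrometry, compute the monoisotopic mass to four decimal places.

291.0623

Atom tally by fragment:
  naphthalene ring system core → C:10 H:8
  (− 4 ring H displaced by substituents)
  + CH(CH3)2 → C:3 H:7
  + NH2 → N:1 H:2
  + Br → Br:1
  + C2H5 → C:2 H:5
Element totals:
  C: 15
  H: 18
  Br: 1
  N: 1
Molecular formula: C15H18BrN.
  M = 15(12.0) + 18(1.007825) + 78.918338 + 14.003074
    = 180.000000 + 18.140850 + 78.918338 + 14.003074 = 291.062262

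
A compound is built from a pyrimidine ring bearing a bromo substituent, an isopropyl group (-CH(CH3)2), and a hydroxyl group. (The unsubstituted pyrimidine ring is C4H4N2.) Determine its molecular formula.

C7H9BrN2O

Atom tally by fragment:
  pyrimidine ring core → C:4 H:4 N:2
  (− 3 ring H displaced by substituents)
  + Br → Br:1
  + CH(CH3)2 → C:3 H:7
  + OH → O:1 H:1
Element totals:
  C: 7
  H: 9
  Br: 1
  N: 2
  O: 1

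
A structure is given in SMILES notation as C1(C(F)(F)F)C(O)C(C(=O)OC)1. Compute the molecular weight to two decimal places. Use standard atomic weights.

184.11 g/mol

Atom tally by fragment:
  cyclopropane ring core → C:3 H:6
  (− 3 ring H displaced by substituents)
  + CF3 → C:1 F:3
  + OH → O:1 H:1
  + COOCH3 → C:2 H:3 O:2
Element totals:
  C: 6
  H: 7
  F: 3
  O: 3
Molecular formula: C6H7F3O3.
  M = 6(12.011) + 7(1.008) + 3(18.998) + 3(15.999)
    = 72.066 + 7.056 + 56.994 + 47.997 = 184.113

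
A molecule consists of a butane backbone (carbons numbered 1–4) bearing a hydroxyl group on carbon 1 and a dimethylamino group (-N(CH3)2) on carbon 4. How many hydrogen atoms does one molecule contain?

15

Atom tally by fragment:
  HOCH2 → C:1 H:3 O:1
  CH2 → C:1 H:2
  CH2 → C:1 H:2
  CH2N(CH3)2 → C:3 H:8 N:1
Element totals:
  C: 6
  H: 15
  N: 1
  O: 1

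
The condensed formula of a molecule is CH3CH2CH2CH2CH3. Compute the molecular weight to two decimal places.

72.15 g/mol

Element totals:
  C: 5
  H: 12
Molecular formula: C5H12.
  M = 5(12.011) + 12(1.008)
    = 60.055 + 12.096 = 72.151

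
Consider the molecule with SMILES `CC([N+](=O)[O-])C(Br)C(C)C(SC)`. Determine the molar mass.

Atom tally by fragment:
  CH3 → C:1 H:3
  CH(NO2) → C:1 H:1 N:1 O:2
  CH(Br) → C:1 H:1 Br:1
  CH(CH3) → C:2 H:4
  CH2SCH3 → C:2 H:5 S:1
Element totals:
  C: 7
  H: 14
  Br: 1
  N: 1
  O: 2
  S: 1
Molecular formula: C7H14BrNO2S.
  M = 7(12.011) + 14(1.008) + 79.904 + 14.007 + 2(15.999) + 32.06
    = 84.077 + 14.112 + 79.904 + 14.007 + 31.998 + 32.060 = 256.158

256.16 g/mol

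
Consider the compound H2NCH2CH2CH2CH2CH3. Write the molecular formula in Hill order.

Atom tally by fragment:
  H2NCH2 → C:1 H:4 N:1
  CH2 → C:1 H:2
  CH2 → C:1 H:2
  CH2 → C:1 H:2
  CH3 → C:1 H:3
Element totals:
  C: 5
  H: 13
  N: 1

C5H13N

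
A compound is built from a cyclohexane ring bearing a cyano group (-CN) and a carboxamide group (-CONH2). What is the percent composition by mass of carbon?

Atom tally by fragment:
  cyclohexane ring core → C:6 H:12
  (− 2 ring H displaced by substituents)
  + CN → C:1 N:1
  + CONH2 → C:1 H:2 O:1 N:1
Element totals:
  C: 8
  H: 12
  N: 2
  O: 1
Molecular formula: C8H12N2O.
Molar mass = 152.197 g/mol.
Mass from C: 8 × 12.011 = 96.088 g/mol.
%C = 96.088 / 152.197 × 100 = 63.13%.

63.13%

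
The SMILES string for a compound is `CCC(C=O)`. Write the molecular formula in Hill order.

Atom tally by fragment:
  CH3 → C:1 H:3
  CH2 → C:1 H:2
  CH2CHO → C:2 H:3 O:1
Element totals:
  C: 4
  H: 8
  O: 1

C4H8O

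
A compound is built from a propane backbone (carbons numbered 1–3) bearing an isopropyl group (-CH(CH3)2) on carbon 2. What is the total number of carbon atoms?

6

Atom tally by fragment:
  CH3 → C:1 H:3
  CH(CH(CH3)2) → C:4 H:8
  CH3 → C:1 H:3
Element totals:
  C: 6
  H: 14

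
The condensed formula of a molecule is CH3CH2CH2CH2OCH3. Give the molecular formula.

C5H12O

Element totals:
  C: 5
  H: 12
  O: 1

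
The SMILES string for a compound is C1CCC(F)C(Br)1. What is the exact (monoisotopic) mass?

Atom tally by fragment:
  cyclopentane ring core → C:5 H:10
  (− 2 ring H displaced by substituents)
  + F → F:1
  + Br → Br:1
Element totals:
  C: 5
  H: 8
  Br: 1
  F: 1
Molecular formula: C5H8BrF.
  M = 5(12.0) + 8(1.007825) + 78.918338 + 18.998403
    = 60.000000 + 8.062600 + 78.918338 + 18.998403 = 165.979341

165.9793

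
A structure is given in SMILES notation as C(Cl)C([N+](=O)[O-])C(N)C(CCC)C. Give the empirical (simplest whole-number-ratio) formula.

C8H17ClN2O2

Atom tally by fragment:
  ClCH2 → C:1 H:2 Cl:1
  CH(NO2) → C:1 H:1 N:1 O:2
  CH(NH2) → C:1 H:3 N:1
  CH(CH2CH2CH3) → C:4 H:8
  CH3 → C:1 H:3
Element totals:
  C: 8
  H: 17
  Cl: 1
  N: 2
  O: 2
Molecular formula: C8H17ClN2O2.
gcd of subscripts (8, 1, 17, 2, 2) = 1, so the empirical formula equals the molecular formula.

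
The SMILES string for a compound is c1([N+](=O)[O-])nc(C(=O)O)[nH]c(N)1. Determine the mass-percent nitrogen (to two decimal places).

32.56%

Atom tally by fragment:
  imidazole ring core → C:3 H:4 N:2
  (− 3 ring H displaced by substituents)
  + NO2 → N:1 O:2
  + COOH → C:1 H:1 O:2
  + NH2 → N:1 H:2
Element totals:
  C: 4
  H: 4
  N: 4
  O: 4
Molecular formula: C4H4N4O4.
Molar mass = 172.100 g/mol.
Mass from N: 4 × 14.007 = 56.028 g/mol.
%N = 56.028 / 172.100 × 100 = 32.56%.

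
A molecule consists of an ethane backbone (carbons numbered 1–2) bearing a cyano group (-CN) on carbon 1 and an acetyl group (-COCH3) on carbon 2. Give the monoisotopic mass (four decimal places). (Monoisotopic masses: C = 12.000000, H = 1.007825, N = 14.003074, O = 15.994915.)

Atom tally by fragment:
  NCCH2 → C:2 H:2 N:1
  CH2COCH3 → C:3 H:5 O:1
Element totals:
  C: 5
  H: 7
  N: 1
  O: 1
Molecular formula: C5H7NO.
  M = 5(12.0) + 7(1.007825) + 14.003074 + 15.994915
    = 60.000000 + 7.054775 + 14.003074 + 15.994915 = 97.052764

97.0528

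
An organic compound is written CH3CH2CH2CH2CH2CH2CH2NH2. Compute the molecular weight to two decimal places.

Element totals:
  C: 7
  H: 17
  N: 1
Molecular formula: C7H17N.
  M = 7(12.011) + 17(1.008) + 14.007
    = 84.077 + 17.136 + 14.007 = 115.220

115.22 g/mol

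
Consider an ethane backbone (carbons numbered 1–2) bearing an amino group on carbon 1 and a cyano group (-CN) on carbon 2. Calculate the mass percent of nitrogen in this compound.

39.97%

Atom tally by fragment:
  H2NCH2 → C:1 H:4 N:1
  CH2CN → C:2 H:2 N:1
Element totals:
  C: 3
  H: 6
  N: 2
Molecular formula: C3H6N2.
Molar mass = 70.095 g/mol.
Mass from N: 2 × 14.007 = 28.014 g/mol.
%N = 28.014 / 70.095 × 100 = 39.97%.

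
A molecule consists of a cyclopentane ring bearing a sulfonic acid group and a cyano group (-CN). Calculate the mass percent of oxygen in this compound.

27.40%

Atom tally by fragment:
  cyclopentane ring core → C:5 H:10
  (− 2 ring H displaced by substituents)
  + SO3H → S:1 O:3 H:1
  + CN → C:1 N:1
Element totals:
  C: 6
  H: 9
  N: 1
  O: 3
  S: 1
Molecular formula: C6H9NO3S.
Molar mass = 175.202 g/mol.
Mass from O: 3 × 15.999 = 47.997 g/mol.
%O = 47.997 / 175.202 × 100 = 27.40%.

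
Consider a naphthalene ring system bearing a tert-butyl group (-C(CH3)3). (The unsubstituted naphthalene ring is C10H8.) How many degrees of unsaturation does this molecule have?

Atom tally by fragment:
  naphthalene ring system core → C:10 H:8
  (− 1 ring H displaced by substituents)
  + C(CH3)3 → C:4 H:9
Element totals:
  C: 14
  H: 16
Molecular formula: C14H16.
DoU = (2C + 2 + N − H − X) / 2 = (2·14 + 2 + 0 − 16 − 0) / 2 = 7.

7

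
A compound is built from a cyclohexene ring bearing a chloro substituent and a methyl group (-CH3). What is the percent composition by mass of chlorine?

27.14%

Atom tally by fragment:
  cyclohexene ring core → C:6 H:10
  (− 2 ring H displaced by substituents)
  + Cl → Cl:1
  + CH3 → C:1 H:3
Element totals:
  C: 7
  H: 11
  Cl: 1
Molecular formula: C7H11Cl.
Molar mass = 130.615 g/mol.
Mass from Cl: 1 × 35.45 = 35.450 g/mol.
%Cl = 35.450 / 130.615 × 100 = 27.14%.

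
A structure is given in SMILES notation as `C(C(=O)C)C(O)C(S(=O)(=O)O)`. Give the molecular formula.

Atom tally by fragment:
  CH3COCH2 → C:3 H:5 O:1
  CH(OH) → C:1 H:2 O:1
  CH2SO3H → C:1 H:3 S:1 O:3
Element totals:
  C: 5
  H: 10
  O: 5
  S: 1

C5H10O5S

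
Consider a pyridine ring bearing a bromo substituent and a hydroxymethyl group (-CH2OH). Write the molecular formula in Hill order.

Atom tally by fragment:
  pyridine ring core → C:5 H:5 N:1
  (− 2 ring H displaced by substituents)
  + Br → Br:1
  + CH2OH → C:1 H:3 O:1
Element totals:
  C: 6
  H: 6
  Br: 1
  N: 1
  O: 1

C6H6BrNO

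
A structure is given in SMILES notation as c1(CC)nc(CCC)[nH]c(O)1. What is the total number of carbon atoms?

Atom tally by fragment:
  imidazole ring core → C:3 H:4 N:2
  (− 3 ring H displaced by substituents)
  + C2H5 → C:2 H:5
  + CH2CH2CH3 → C:3 H:7
  + OH → O:1 H:1
Element totals:
  C: 8
  H: 14
  N: 2
  O: 1

8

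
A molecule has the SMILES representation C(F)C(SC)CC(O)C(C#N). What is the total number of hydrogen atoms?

12

Atom tally by fragment:
  FCH2 → C:1 H:2 F:1
  CH(SCH3) → C:2 H:4 S:1
  CH2 → C:1 H:2
  CH(OH) → C:1 H:2 O:1
  CH2CN → C:2 H:2 N:1
Element totals:
  C: 7
  H: 12
  F: 1
  N: 1
  O: 1
  S: 1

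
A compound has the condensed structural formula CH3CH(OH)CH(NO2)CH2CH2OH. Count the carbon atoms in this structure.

Atom tally by fragment:
  CH3 → C:1 H:3
  CH(OH) → C:1 H:2 O:1
  CH(NO2) → C:1 H:1 N:1 O:2
  CH2 → C:1 H:2
  CH2OH → C:1 H:3 O:1
Element totals:
  C: 5
  H: 11
  N: 1
  O: 4

5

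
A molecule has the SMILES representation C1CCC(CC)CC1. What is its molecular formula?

Atom tally by fragment:
  cyclohexane ring core → C:6 H:12
  (− 1 ring H displaced by substituents)
  + C2H5 → C:2 H:5
Element totals:
  C: 8
  H: 16

C8H16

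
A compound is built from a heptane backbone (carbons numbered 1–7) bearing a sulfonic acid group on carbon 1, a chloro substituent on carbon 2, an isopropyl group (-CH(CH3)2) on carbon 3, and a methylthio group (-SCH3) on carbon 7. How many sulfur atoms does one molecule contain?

2

Atom tally by fragment:
  HO3SCH2 → C:1 H:3 S:1 O:3
  CH(Cl) → C:1 H:1 Cl:1
  CH(CH(CH3)2) → C:4 H:8
  CH2 → C:1 H:2
  CH2 → C:1 H:2
  CH2 → C:1 H:2
  CH2SCH3 → C:2 H:5 S:1
Element totals:
  C: 11
  H: 23
  Cl: 1
  O: 3
  S: 2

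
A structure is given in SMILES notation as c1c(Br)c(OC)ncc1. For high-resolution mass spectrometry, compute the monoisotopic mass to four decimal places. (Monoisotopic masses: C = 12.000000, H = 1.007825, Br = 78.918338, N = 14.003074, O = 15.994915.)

Atom tally by fragment:
  pyridine ring core → C:5 H:5 N:1
  (− 2 ring H displaced by substituents)
  + Br → Br:1
  + OCH3 → C:1 H:3 O:1
Element totals:
  C: 6
  H: 6
  Br: 1
  N: 1
  O: 1
Molecular formula: C6H6BrNO.
  M = 6(12.0) + 6(1.007825) + 78.918338 + 14.003074 + 15.994915
    = 72.000000 + 6.046950 + 78.918338 + 14.003074 + 15.994915 = 186.963277

186.9633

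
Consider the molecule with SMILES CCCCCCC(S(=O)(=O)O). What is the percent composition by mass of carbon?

46.64%

Atom tally by fragment:
  CH3 → C:1 H:3
  CH2 → C:1 H:2
  CH2 → C:1 H:2
  CH2 → C:1 H:2
  CH2 → C:1 H:2
  CH2 → C:1 H:2
  CH2SO3H → C:1 H:3 S:1 O:3
Element totals:
  C: 7
  H: 16
  O: 3
  S: 1
Molecular formula: C7H16O3S.
Molar mass = 180.262 g/mol.
Mass from C: 7 × 12.011 = 84.077 g/mol.
%C = 84.077 / 180.262 × 100 = 46.64%.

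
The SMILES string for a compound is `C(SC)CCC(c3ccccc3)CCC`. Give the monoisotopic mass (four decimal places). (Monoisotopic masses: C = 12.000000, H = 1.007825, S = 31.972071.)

222.1442

Atom tally by fragment:
  CH3SCH2 → C:2 H:5 S:1
  CH2 → C:1 H:2
  CH2 → C:1 H:2
  CH(C6H5) → C:7 H:6
  CH2 → C:1 H:2
  CH2 → C:1 H:2
  CH3 → C:1 H:3
Element totals:
  C: 14
  H: 22
  S: 1
Molecular formula: C14H22S.
  M = 14(12.0) + 22(1.007825) + 31.972071
    = 168.000000 + 22.172150 + 31.972071 = 222.144221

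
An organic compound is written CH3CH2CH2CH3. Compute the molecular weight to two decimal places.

58.12 g/mol

Atom tally by fragment:
  CH3 → C:1 H:3
  CH2 → C:1 H:2
  CH2 → C:1 H:2
  CH3 → C:1 H:3
Element totals:
  C: 4
  H: 10
Molecular formula: C4H10.
  M = 4(12.011) + 10(1.008)
    = 48.044 + 10.080 = 58.124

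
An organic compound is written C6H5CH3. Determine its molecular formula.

Atom tally by fragment:
  benzene ring core → C:6 H:6
  (− 1 ring H displaced by substituents)
  + CH3 → C:1 H:3
Element totals:
  C: 7
  H: 8

C7H8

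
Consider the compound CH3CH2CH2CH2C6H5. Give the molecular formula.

Element totals:
  C: 10
  H: 14

C10H14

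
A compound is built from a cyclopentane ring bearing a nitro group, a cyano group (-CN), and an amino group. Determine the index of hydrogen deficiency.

4

Atom tally by fragment:
  cyclopentane ring core → C:5 H:10
  (− 3 ring H displaced by substituents)
  + NO2 → N:1 O:2
  + CN → C:1 N:1
  + NH2 → N:1 H:2
Element totals:
  C: 6
  H: 9
  N: 3
  O: 2
Molecular formula: C6H9N3O2.
DoU = (2C + 2 + N − H − X) / 2 = (2·6 + 2 + 3 − 9 − 0) / 2 = 4.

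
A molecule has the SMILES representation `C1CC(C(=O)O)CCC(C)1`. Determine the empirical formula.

C4H7O

Atom tally by fragment:
  cyclohexane ring core → C:6 H:12
  (− 2 ring H displaced by substituents)
  + COOH → C:1 H:1 O:2
  + CH3 → C:1 H:3
Element totals:
  C: 8
  H: 14
  O: 2
Molecular formula: C8H14O2.
gcd of subscripts = 2; dividing each by 2:
  C: 8/2 = 4
  H: 14/2 = 7
  O: 2/2 = 1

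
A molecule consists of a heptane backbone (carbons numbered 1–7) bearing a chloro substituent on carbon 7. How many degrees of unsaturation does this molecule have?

Atom tally by fragment:
  CH3 → C:1 H:3
  CH2 → C:1 H:2
  CH2 → C:1 H:2
  CH2 → C:1 H:2
  CH2 → C:1 H:2
  CH2 → C:1 H:2
  CH2Cl → C:1 H:2 Cl:1
Element totals:
  C: 7
  H: 15
  Cl: 1
Molecular formula: C7H15Cl.
DoU = (2C + 2 + N − H − X) / 2 = (2·7 + 2 + 0 − 15 − 1) / 2 = 0.

0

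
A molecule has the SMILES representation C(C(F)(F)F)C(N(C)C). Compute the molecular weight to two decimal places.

141.14 g/mol

Atom tally by fragment:
  F3CCH2 → C:2 H:2 F:3
  CH2N(CH3)2 → C:3 H:8 N:1
Element totals:
  C: 5
  H: 10
  F: 3
  N: 1
Molecular formula: C5H10F3N.
  M = 5(12.011) + 10(1.008) + 3(18.998) + 14.007
    = 60.055 + 10.080 + 56.994 + 14.007 = 141.136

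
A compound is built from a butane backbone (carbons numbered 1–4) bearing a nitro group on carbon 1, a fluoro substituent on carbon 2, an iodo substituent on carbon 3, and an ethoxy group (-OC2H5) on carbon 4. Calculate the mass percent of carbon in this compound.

24.76%

Atom tally by fragment:
  O2NCH2 → C:1 H:2 N:1 O:2
  CH(F) → C:1 H:1 F:1
  CH(I) → C:1 H:1 I:1
  CH2OC2H5 → C:3 H:7 O:1
Element totals:
  C: 6
  H: 11
  F: 1
  I: 1
  N: 1
  O: 3
Molecular formula: C6H11FINO3.
Molar mass = 291.060 g/mol.
Mass from C: 6 × 12.011 = 72.066 g/mol.
%C = 72.066 / 291.060 × 100 = 24.76%.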